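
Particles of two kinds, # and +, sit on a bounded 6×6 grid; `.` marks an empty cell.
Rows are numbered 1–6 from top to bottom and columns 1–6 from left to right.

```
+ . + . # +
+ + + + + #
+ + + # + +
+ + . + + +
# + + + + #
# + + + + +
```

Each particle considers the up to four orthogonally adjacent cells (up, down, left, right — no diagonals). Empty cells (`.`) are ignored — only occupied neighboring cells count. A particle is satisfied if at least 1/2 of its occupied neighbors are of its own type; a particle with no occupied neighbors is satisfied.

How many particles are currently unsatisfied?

6

(1,1)+ 1/1 ✓
(1,3)+ 1/1 ✓
(1,5)# 0/2 ✗
(1,6)+ 0/2 ✗
(2,1)+ 3/3 ✓
(2,2)+ 3/3 ✓
(2,3)+ 4/4 ✓
(2,4)+ 2/3 ✓
(2,5)+ 2/4 ✓
(2,6)# 0/3 ✗
(3,1)+ 3/3 ✓
(3,2)+ 4/4 ✓
(3,3)+ 2/3 ✓
(3,4)# 0/4 ✗
(3,5)+ 3/4 ✓
(3,6)+ 2/3 ✓
(4,1)+ 2/3 ✓
(4,2)+ 3/3 ✓
(4,4)+ 2/3 ✓
(4,5)+ 4/4 ✓
(4,6)+ 2/3 ✓
(5,1)# 1/3 ✗
(5,2)+ 3/4 ✓
(5,3)+ 3/3 ✓
(5,4)+ 4/4 ✓
(5,5)+ 3/4 ✓
(5,6)# 0/3 ✗
(6,1)# 1/2 ✓
(6,2)+ 2/3 ✓
(6,3)+ 3/3 ✓
(6,4)+ 3/3 ✓
(6,5)+ 3/3 ✓
(6,6)+ 1/2 ✓
Unsatisfied: (1,5), (1,6), (2,6), (3,4), (5,1), (5,6) — 6 in total.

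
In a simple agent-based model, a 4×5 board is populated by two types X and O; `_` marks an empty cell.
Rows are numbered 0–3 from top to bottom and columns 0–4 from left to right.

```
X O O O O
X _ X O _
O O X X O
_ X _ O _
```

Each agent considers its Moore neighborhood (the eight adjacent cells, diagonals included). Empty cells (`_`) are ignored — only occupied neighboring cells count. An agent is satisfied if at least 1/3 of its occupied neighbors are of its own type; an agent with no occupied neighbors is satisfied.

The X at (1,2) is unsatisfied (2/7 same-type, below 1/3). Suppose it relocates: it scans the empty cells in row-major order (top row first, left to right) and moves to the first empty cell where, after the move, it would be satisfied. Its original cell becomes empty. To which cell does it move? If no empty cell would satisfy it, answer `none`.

(1,1)

Vacating (1,2). Empty cells in order:
  (1,1): 3/7 same-type → satisfied — stop here.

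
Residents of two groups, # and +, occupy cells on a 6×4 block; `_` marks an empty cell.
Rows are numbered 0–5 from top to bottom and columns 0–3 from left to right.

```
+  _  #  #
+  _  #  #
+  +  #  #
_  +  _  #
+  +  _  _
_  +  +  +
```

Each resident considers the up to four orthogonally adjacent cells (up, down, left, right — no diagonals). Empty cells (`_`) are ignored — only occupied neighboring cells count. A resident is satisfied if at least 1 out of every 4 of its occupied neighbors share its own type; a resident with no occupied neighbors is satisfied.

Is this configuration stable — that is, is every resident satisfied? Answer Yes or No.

Yes

Row 0: (0,0)+ 1/1 ✓ · (0,2)# 2/2 ✓ · (0,3)# 2/2 ✓
Row 1: (1,0)+ 2/2 ✓ · (1,2)# 3/3 ✓ · (1,3)# 3/3 ✓
Row 2: (2,0)+ 2/2 ✓ · (2,1)+ 2/3 ✓ · (2,2)# 2/3 ✓ · (2,3)# 3/3 ✓
Row 3: (3,1)+ 2/2 ✓ · (3,3)# 1/1 ✓
Row 4: (4,0)+ 1/1 ✓ · (4,1)+ 3/3 ✓
Row 5: (5,1)+ 2/2 ✓ · (5,2)+ 2/2 ✓ · (5,3)+ 1/1 ✓
All meet the threshold, so the configuration is stable.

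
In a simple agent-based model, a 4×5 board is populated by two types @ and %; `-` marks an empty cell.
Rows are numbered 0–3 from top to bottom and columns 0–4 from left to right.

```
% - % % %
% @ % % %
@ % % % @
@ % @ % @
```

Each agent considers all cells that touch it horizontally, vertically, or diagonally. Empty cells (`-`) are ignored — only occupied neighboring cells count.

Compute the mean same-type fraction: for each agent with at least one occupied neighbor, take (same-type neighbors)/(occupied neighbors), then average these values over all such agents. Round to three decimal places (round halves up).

(0,0)% 1/2
(0,2)% 3/4
(0,3)% 5/5
(0,4)% 3/3
(1,0)% 2/4
(1,1)@ 1/7
(1,2)% 6/7
(1,3)% 7/8
(1,4)% 4/5
(2,0)@ 2/5
(2,1)% 4/8
(2,2)% 6/8
(2,3)% 5/8
(2,4)@ 1/5
(3,0)@ 1/3
(3,1)% 2/5
(3,2)@ 0/5
(3,3)% 2/5
(3,4)@ 1/3
Sum over 19 agents: 1/2 + 3/4 + 5/5 + 3/3 + 2/4 + 1/7 + 6/7 + 7/8 + 4/5 + 2/5 + 4/8 + 6/8 + 5/8 + 1/5 + 1/3 + 2/5 + 0/5 + 2/5 + 1/3 = 311/30; mean = 311/30 ÷ 19 = 311/570 = 0.545614… → 0.546.

0.546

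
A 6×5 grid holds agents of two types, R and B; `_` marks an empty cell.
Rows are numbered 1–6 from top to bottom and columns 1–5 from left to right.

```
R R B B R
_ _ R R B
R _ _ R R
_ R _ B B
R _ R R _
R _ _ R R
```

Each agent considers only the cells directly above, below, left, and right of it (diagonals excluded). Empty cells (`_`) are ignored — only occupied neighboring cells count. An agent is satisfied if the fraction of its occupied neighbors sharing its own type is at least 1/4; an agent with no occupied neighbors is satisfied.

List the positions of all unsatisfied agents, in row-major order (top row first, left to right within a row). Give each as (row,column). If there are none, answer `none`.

(1,5), (2,5)

Row 1: (1,1)R 1/1 satisfied · (1,2)R 1/2 satisfied · (1,3)B 1/3 satisfied · (1,4)B 1/3 satisfied · (1,5)R 0/2 not
Row 2: (2,3)R 1/2 satisfied · (2,4)R 2/4 satisfied · (2,5)B 0/3 not
Row 3: (3,1)R 0/0 satisfied · (3,4)R 2/3 satisfied · (3,5)R 1/3 satisfied
Row 4: (4,2)R 0/0 satisfied · (4,4)B 1/3 satisfied · (4,5)B 1/2 satisfied
Row 5: (5,1)R 1/1 satisfied · (5,3)R 1/1 satisfied · (5,4)R 2/3 satisfied
Row 6: (6,1)R 1/1 satisfied · (6,4)R 2/2 satisfied · (6,5)R 1/1 satisfied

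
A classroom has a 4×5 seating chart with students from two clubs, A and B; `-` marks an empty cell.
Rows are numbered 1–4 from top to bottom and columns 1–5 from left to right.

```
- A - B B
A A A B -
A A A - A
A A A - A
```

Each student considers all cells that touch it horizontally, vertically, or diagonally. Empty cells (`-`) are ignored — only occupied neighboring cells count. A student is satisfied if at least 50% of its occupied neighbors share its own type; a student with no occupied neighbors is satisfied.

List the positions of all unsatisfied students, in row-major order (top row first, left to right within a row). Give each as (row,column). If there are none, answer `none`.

(2,4)

(1,2)A 3/3 ✓
(1,4)B 2/3 ✓
(1,5)B 2/2 ✓
(2,1)A 4/4 ✓
(2,2)A 6/6 ✓
(2,3)A 4/6 ✓
(2,4)B 2/5 ✗
(3,1)A 5/5 ✓
(3,2)A 8/8 ✓
(3,3)A 5/6 ✓
(3,5)A 1/2 ✓
(4,1)A 3/3 ✓
(4,2)A 5/5 ✓
(4,3)A 3/3 ✓
(4,5)A 1/1 ✓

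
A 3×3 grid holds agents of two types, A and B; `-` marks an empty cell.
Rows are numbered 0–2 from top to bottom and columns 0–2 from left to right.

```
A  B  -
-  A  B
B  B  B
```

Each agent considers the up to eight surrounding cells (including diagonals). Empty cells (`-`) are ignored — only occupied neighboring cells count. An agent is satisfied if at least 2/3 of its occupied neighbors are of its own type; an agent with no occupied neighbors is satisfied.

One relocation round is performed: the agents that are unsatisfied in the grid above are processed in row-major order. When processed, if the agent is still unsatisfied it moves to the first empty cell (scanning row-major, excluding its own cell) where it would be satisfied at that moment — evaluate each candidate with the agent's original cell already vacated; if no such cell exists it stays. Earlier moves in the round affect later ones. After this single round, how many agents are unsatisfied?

3

Initially unsatisfied (in order): (0,0), (0,1), (1,1), (2,0).
  (0,0): no empty cell satisfies it; stays.
  (0,1): no empty cell satisfies it; stays.
  (1,1): no empty cell satisfies it; stays.
  (2,0) → (0,2).
Resulting grid:
A B B
- A B
- B B
Unsatisfied now: (0,0), (0,1), (1,1).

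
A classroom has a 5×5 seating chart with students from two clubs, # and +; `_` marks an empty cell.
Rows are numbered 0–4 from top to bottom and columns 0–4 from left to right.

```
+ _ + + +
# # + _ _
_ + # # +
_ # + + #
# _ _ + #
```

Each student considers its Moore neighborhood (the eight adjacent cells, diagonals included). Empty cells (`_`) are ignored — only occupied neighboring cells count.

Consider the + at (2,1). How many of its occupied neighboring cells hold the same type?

Occupied neighbors of (2,1): (1,0)=#, (1,1)=#, (1,2)=+, (2,2)=#, (3,1)=#, (3,2)=+.
Same type (+): 2 of 6.

2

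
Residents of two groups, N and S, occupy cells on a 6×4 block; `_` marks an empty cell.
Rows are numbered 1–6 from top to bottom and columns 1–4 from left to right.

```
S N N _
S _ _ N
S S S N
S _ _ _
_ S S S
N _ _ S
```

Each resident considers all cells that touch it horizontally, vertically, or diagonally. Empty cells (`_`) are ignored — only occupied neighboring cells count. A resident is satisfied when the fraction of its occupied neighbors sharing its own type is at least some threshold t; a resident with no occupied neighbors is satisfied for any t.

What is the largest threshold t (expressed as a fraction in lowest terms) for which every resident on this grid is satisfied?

Row 1: (1,1)S 1/2 · (1,2)N 1/3 · (1,3)N 2/2
Row 2: (2,1)S 3/4 · (2,4)N 2/3
Row 3: (3,1)S 3/3 · (3,2)S 4/4 · (3,3)S 1/3 · (3,4)N 1/2
Row 4: (4,1)S 3/3
Row 5: (5,2)S 2/3 · (5,3)S 3/3 · (5,4)S 2/2
Row 6: (6,1)N 0/1 · (6,4)S 2/2
The smallest same-type fraction is 0/1 at (6,1), which reduces to 0/1. Any threshold above that leaves this resident unsatisfied.

0/1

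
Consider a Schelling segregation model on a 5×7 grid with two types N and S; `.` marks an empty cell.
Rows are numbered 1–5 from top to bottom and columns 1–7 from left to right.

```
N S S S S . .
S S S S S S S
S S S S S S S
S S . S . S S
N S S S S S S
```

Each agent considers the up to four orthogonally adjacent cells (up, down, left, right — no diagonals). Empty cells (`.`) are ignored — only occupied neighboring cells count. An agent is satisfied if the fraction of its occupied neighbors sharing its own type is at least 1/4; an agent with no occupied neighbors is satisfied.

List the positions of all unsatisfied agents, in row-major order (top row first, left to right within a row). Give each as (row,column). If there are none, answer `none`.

Row 1: (1,1)N 0/2 unhappy · (1,2)S 2/3 ok · (1,3)S 3/3 ok · (1,4)S 3/3 ok · (1,5)S 2/2 ok
Row 2: (2,1)S 2/3 ok · (2,2)S 4/4 ok · (2,3)S 4/4 ok · (2,4)S 4/4 ok · (2,5)S 4/4 ok · (2,6)S 3/3 ok · (2,7)S 2/2 ok
Row 3: (3,1)S 3/3 ok · (3,2)S 4/4 ok · (3,3)S 3/3 ok · (3,4)S 4/4 ok · (3,5)S 3/3 ok · (3,6)S 4/4 ok · (3,7)S 3/3 ok
Row 4: (4,1)S 2/3 ok · (4,2)S 3/3 ok · (4,4)S 2/2 ok · (4,6)S 3/3 ok · (4,7)S 3/3 ok
Row 5: (5,1)N 0/2 unhappy · (5,2)S 2/3 ok · (5,3)S 2/2 ok · (5,4)S 3/3 ok · (5,5)S 2/2 ok · (5,6)S 3/3 ok · (5,7)S 2/2 ok

(1,1), (5,1)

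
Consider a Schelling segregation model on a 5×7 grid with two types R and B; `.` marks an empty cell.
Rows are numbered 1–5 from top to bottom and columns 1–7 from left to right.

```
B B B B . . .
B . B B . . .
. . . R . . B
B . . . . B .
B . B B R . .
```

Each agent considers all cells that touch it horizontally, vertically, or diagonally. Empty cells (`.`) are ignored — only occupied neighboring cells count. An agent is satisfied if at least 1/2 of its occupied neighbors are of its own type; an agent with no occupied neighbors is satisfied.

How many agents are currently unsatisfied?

2

Row 1: (1,1)B 2/2 ok · (1,2)B 4/4 ok · (1,3)B 4/4 ok · (1,4)B 3/3 ok
Row 2: (2,1)B 2/2 ok · (2,3)B 4/5 ok · (2,4)B 3/4 ok
Row 3: (3,4)R 0/2 unhappy · (3,7)B 1/1 ok
Row 4: (4,1)B 1/1 ok · (4,6)B 1/2 ok
Row 5: (5,1)B 1/1 ok · (5,3)B 1/1 ok · (5,4)B 1/2 ok · (5,5)R 0/2 unhappy
Unsatisfied: (3,4), (5,5) — 2 in total.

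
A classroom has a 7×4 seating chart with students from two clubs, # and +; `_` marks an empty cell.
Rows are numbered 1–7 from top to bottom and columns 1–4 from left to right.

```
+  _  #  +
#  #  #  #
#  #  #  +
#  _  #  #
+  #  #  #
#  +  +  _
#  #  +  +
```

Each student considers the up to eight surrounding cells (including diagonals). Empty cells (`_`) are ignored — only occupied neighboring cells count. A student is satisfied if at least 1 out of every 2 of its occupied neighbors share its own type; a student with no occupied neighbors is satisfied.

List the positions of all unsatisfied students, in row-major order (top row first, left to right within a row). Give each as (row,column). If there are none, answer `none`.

(1,1), (1,4), (3,4), (5,1), (6,2), (6,3), (7,2)

(1,1)+ 0/2 ✗
(1,3)# 3/4 ✓
(1,4)+ 0/3 ✗
(2,1)# 3/4 ✓
(2,2)# 6/7 ✓
(2,3)# 5/7 ✓
(2,4)# 3/5 ✓
(3,1)# 4/4 ✓
(3,2)# 7/7 ✓
(3,3)# 6/7 ✓
(3,4)+ 0/5 ✗
(4,1)# 3/4 ✓
(4,3)# 6/7 ✓
(4,4)# 4/5 ✓
(5,1)+ 1/4 ✗
(5,2)# 4/7 ✓
(5,3)# 4/6 ✓
(5,4)# 3/4 ✓
(6,1)# 3/5 ✓
(6,2)+ 3/8 ✗
(6,3)+ 3/7 ✗
(7,1)# 2/3 ✓
(7,2)# 2/5 ✗
(7,3)+ 3/4 ✓
(7,4)+ 2/2 ✓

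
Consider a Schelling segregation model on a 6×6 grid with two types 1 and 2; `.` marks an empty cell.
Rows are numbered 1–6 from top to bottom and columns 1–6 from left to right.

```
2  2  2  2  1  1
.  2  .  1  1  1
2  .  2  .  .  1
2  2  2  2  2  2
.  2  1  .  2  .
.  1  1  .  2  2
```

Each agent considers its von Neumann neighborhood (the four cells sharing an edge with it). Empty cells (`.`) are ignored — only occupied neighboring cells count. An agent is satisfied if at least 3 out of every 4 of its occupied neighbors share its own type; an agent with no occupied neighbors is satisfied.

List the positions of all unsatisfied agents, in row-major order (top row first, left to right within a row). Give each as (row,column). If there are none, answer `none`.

(1,1)2 1/1 ok
(1,2)2 3/3 ok
(1,3)2 2/2 ok
(1,4)2 1/3 unhappy
(1,5)1 2/3 unhappy
(1,6)1 2/2 ok
(2,2)2 1/1 ok
(2,4)1 1/2 unhappy
(2,5)1 3/3 ok
(2,6)1 3/3 ok
(3,1)2 1/1 ok
(3,3)2 1/1 ok
(3,6)1 1/2 unhappy
(4,1)2 2/2 ok
(4,2)2 3/3 ok
(4,3)2 3/4 ok
(4,4)2 2/2 ok
(4,5)2 3/3 ok
(4,6)2 1/2 unhappy
(5,2)2 1/3 unhappy
(5,3)1 1/3 unhappy
(5,5)2 2/2 ok
(6,2)1 1/2 unhappy
(6,3)1 2/2 ok
(6,5)2 2/2 ok
(6,6)2 1/1 ok

(1,4), (1,5), (2,4), (3,6), (4,6), (5,2), (5,3), (6,2)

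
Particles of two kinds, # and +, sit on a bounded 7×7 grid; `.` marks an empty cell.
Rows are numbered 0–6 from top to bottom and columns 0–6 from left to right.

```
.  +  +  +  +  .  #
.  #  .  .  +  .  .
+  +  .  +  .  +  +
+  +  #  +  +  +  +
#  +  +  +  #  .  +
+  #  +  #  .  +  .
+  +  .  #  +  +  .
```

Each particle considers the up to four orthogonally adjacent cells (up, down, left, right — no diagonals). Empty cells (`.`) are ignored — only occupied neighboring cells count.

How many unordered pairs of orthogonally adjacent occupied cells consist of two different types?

Scan each occupied cell's neighbors to the right and below so each pair is counted once.
From row 0: 1 unlike of 5 pairs (running 1/5).
From row 1: 1 unlike of 1 pairs (running 2/6).
From row 2: 0 unlike of 7 pairs (running 2/13).
From row 3: 5 unlike of 12 pairs (running 7/25).
From row 4: 5 unlike of 8 pairs (running 12/33).
From row 5: 4 unlike of 7 pairs (running 16/40).
From row 6: 1 unlike of 3 pairs (running 17/43).
Total adjacent occupied pairs: 43; unlike-type pairs: 17.

17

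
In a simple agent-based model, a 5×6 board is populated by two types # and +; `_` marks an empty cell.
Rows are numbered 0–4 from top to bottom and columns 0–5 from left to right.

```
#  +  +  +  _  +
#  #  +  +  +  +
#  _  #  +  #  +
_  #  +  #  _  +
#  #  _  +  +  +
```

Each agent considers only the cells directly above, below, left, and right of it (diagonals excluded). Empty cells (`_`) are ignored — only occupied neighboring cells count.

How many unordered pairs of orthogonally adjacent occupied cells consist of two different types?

13

Scan each occupied cell's neighbors to the right and below so each pair is counted once.
From row 0: 2 unlike of 8 pairs (running 2/8).
From row 1: 3 unlike of 10 pairs (running 5/18).
From row 2: 5 unlike of 6 pairs (running 10/24).
From row 3: 3 unlike of 5 pairs (running 13/29).
From row 4: 0 unlike of 3 pairs (running 13/32).
Total adjacent occupied pairs: 32; unlike-type pairs: 13.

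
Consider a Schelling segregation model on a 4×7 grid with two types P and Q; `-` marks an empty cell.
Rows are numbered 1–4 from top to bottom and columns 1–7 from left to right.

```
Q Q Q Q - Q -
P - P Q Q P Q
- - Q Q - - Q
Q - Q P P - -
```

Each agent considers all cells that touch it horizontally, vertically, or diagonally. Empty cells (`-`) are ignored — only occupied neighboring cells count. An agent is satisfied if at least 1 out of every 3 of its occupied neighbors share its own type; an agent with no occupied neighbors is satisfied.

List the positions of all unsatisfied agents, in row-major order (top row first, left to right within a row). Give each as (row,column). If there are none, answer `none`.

Row 1: (1,1)Q 1/2 satisfied · (1,2)Q 2/4 satisfied · (1,3)Q 3/4 satisfied · (1,4)Q 3/4 satisfied · (1,6)Q 2/3 satisfied
Row 2: (2,1)P 0/2 not · (2,3)P 0/6 not · (2,4)Q 5/6 satisfied · (2,5)Q 4/5 satisfied · (2,6)P 0/4 not · (2,7)Q 2/3 satisfied
Row 3: (3,3)Q 3/5 satisfied · (3,4)Q 4/7 satisfied · (3,7)Q 1/2 satisfied
Row 4: (4,1)Q 0/0 satisfied · (4,3)Q 2/3 satisfied · (4,4)P 1/4 not · (4,5)P 1/2 satisfied

(2,1), (2,3), (2,6), (4,4)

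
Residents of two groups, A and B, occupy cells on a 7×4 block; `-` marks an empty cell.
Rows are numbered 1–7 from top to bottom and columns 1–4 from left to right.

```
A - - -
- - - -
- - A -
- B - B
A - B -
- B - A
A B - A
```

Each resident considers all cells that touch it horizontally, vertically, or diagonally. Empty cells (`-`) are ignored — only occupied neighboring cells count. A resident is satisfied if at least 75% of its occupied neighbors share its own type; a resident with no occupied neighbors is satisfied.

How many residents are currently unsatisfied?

8

Row 1: (1,1)A 0/0 ✓
Row 3: (3,3)A 0/2 ✗
Row 4: (4,2)B 1/3 ✗ · (4,4)B 1/2 ✗
Row 5: (5,1)A 0/2 ✗ · (5,3)B 3/4 ✓
Row 6: (6,2)B 2/4 ✗ · (6,4)A 1/2 ✗
Row 7: (7,1)A 0/2 ✗ · (7,2)B 1/2 ✗ · (7,4)A 1/1 ✓
Unsatisfied: (3,3), (4,2), (4,4), (5,1), (6,2), (6,4), (7,1), (7,2) — 8 in total.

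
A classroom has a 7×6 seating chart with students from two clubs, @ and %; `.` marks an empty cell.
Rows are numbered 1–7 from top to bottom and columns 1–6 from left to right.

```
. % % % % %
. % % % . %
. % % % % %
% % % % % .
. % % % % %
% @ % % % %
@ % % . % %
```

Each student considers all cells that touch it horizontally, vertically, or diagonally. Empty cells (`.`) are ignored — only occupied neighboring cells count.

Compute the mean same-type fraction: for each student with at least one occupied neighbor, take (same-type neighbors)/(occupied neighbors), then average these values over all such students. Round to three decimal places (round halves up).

0.912

Row 1: (1,2)% 3/3 · (1,3)% 5/5 · (1,4)% 4/4 · (1,5)% 4/4 · (1,6)% 2/2
Row 2: (2,2)% 5/5 · (2,3)% 8/8 · (2,4)% 7/7 · (2,6)% 4/4
Row 3: (3,2)% 6/6 · (3,3)% 8/8 · (3,4)% 7/7 · (3,5)% 6/6 · (3,6)% 3/3
Row 4: (4,1)% 3/3 · (4,2)% 6/6 · (4,3)% 8/8 · (4,4)% 8/8 · (4,5)% 7/7
Row 5: (5,2)% 6/7 · (5,3)% 7/8 · (5,4)% 8/8 · (5,5)% 7/7 · (5,6)% 4/4
Row 6: (6,1)% 2/4 · (6,2)@ 1/7 · (6,3)% 6/7 · (6,4)% 7/7 · (6,5)% 7/7 · (6,6)% 5/5
Row 7: (7,1)@ 1/3 · (7,2)% 3/5 · (7,3)% 3/4 · (7,5)% 4/4 · (7,6)% 3/3
Sum over 35 students: 3/3 + 5/5 + 4/4 + 4/4 + 2/2 + 5/5 + 8/8 + 7/7 + 4/4 + 6/6 + 8/8 + 7/7 + 6/6 + 3/3 + 3/3 + 6/6 + 8/8 + 8/8 + 7/7 + 6/7 + 7/8 + 8/8 + 7/7 + 4/4 + 2/4 + 1/7 + 6/7 + 7/7 + 7/7 + 5/5 + 1/3 + 3/5 + 3/4 + 4/4 + 3/3 = 26809/840; mean = 26809/840 ÷ 35 = 26809/29400 = 0.911870… → 0.912.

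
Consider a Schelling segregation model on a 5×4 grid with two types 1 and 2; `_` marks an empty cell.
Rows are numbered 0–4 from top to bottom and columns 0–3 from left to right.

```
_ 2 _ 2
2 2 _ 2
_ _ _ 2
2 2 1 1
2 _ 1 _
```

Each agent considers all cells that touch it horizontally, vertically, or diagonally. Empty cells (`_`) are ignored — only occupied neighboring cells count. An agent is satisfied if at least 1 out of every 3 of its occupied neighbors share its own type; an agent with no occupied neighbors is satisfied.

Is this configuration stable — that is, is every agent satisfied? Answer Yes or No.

(0,1)2 2/2 ✓
(0,3)2 1/1 ✓
(1,0)2 2/2 ✓
(1,1)2 2/2 ✓
(1,3)2 2/2 ✓
(2,3)2 1/3 ✓
(3,0)2 2/2 ✓
(3,1)2 2/4 ✓
(3,2)1 2/4 ✓
(3,3)1 2/3 ✓
(4,0)2 2/2 ✓
(4,2)1 2/3 ✓
All meet the threshold, so the configuration is stable.

Yes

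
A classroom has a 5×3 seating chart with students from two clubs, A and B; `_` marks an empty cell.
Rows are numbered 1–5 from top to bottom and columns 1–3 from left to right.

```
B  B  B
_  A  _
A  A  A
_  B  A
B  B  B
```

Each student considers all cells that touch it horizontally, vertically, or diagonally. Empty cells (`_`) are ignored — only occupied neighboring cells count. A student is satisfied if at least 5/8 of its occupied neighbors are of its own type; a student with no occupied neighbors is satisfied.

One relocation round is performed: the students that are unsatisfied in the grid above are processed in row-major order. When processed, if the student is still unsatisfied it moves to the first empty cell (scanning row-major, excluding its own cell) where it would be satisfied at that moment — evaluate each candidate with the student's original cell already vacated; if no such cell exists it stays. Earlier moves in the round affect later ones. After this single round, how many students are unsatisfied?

5

Initially unsatisfied (in order): (1,1), (1,3), (2,2), (4,2), (4,3).
  (1,1): no empty cell satisfies it; stays.
  (1,3): no empty cell satisfies it; stays.
  (2,2): no empty cell satisfies it; stays.
  (4,2): no empty cell satisfies it; stays.
  (4,3): no empty cell satisfies it; stays.
Resulting grid:
B B B
_ A _
A A A
_ B A
B B B
Unsatisfied now: (1,1), (1,3), (2,2), (4,2), (4,3).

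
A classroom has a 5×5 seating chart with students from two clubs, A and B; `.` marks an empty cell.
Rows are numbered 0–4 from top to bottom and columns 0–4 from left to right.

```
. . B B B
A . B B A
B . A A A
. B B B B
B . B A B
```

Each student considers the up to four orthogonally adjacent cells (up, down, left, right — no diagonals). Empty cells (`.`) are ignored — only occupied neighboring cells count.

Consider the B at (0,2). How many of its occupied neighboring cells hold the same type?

Occupied neighbors of (0,2): (1,2)=B, (0,3)=B.
Same type (B): 2 of 2.

2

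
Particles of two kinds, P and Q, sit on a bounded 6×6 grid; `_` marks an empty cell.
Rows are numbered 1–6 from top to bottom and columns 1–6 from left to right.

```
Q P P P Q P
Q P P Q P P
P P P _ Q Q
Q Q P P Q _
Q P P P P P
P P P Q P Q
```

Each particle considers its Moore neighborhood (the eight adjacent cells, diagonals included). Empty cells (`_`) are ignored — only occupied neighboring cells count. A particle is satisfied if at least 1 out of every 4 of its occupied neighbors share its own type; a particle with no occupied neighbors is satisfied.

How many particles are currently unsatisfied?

4

Row 1: (1,1)Q 1/3 ok · (1,2)P 3/5 ok · (1,3)P 4/5 ok · (1,4)P 3/5 ok · (1,5)Q 1/5 unhappy · (1,6)P 2/3 ok
Row 2: (2,1)Q 1/5 unhappy · (2,2)P 6/8 ok · (2,3)P 6/7 ok · (2,4)Q 2/7 ok · (2,5)P 3/7 ok · (2,6)P 2/5 ok
Row 3: (3,1)P 2/5 ok · (3,2)P 5/8 ok · (3,3)P 5/7 ok · (3,5)Q 3/6 ok · (3,6)Q 2/4 ok
Row 4: (4,1)Q 2/5 ok · (4,2)Q 2/8 ok · (4,3)P 6/7 ok · (4,4)P 5/7 ok · (4,5)Q 2/6 ok
Row 5: (5,1)Q 2/5 ok · (5,2)P 5/8 ok · (5,3)P 6/8 ok · (5,4)P 6/8 ok · (5,5)P 4/7 ok · (5,6)P 2/4 ok
Row 6: (6,1)P 2/3 ok · (6,2)P 4/5 ok · (6,3)P 4/5 ok · (6,4)Q 0/5 unhappy · (6,5)P 3/5 ok · (6,6)Q 0/3 unhappy
Unsatisfied: (1,5), (2,1), (6,4), (6,6) — 4 in total.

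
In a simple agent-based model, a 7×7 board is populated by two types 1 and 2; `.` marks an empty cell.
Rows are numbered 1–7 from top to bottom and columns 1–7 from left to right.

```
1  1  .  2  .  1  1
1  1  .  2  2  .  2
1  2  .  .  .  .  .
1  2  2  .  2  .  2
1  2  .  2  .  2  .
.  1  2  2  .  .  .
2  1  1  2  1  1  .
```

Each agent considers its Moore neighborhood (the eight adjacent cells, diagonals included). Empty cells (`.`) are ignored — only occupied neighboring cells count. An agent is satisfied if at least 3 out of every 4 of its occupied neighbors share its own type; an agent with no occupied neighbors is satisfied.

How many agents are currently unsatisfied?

Row 1: (1,1)1 3/3 ✓ · (1,2)1 3/3 ✓ · (1,4)2 2/2 ✓ · (1,6)1 1/3 ✗ · (1,7)1 1/2 ✗
Row 2: (2,1)1 4/5 ✓ · (2,2)1 4/5 ✓ · (2,4)2 2/2 ✓ · (2,5)2 2/3 ✗ · (2,7)2 0/2 ✗
Row 3: (3,1)1 3/5 ✗ · (3,2)2 2/6 ✗
Row 4: (4,1)1 2/5 ✗ · (4,2)2 3/6 ✗ · (4,3)2 4/4 ✓ · (4,5)2 2/2 ✓ · (4,7)2 1/1 ✓
Row 5: (5,1)1 2/4 ✗ · (5,2)2 3/6 ✗ · (5,4)2 4/4 ✓ · (5,6)2 2/2 ✓
Row 6: (6,2)1 3/6 ✗ · (6,3)2 4/7 ✗ · (6,4)2 3/5 ✗
Row 7: (7,1)2 0/2 ✗ · (7,2)1 2/4 ✗ · (7,3)1 2/5 ✗ · (7,4)2 2/4 ✗ · (7,5)1 1/3 ✗ · (7,6)1 1/1 ✓
Unsatisfied: (1,6), (1,7), (2,5), (2,7), (3,1), (3,2), (4,1), (4,2), (5,1), (5,2), (6,2), (6,3), (6,4), (7,1), (7,2), (7,3), (7,4), (7,5) — 18 in total.

18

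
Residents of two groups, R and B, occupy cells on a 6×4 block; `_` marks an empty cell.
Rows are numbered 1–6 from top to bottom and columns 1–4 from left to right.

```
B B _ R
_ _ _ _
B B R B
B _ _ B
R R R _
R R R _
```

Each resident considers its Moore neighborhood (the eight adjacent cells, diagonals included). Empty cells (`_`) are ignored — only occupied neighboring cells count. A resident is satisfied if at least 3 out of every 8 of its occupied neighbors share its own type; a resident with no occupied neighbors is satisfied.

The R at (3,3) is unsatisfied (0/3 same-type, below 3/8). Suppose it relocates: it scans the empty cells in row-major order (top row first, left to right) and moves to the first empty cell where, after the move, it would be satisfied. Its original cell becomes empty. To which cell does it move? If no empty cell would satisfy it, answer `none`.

(1,3)

Vacating (3,3). Empty cells in order:
  (1,3): 1/2 same-type → satisfied — stop here.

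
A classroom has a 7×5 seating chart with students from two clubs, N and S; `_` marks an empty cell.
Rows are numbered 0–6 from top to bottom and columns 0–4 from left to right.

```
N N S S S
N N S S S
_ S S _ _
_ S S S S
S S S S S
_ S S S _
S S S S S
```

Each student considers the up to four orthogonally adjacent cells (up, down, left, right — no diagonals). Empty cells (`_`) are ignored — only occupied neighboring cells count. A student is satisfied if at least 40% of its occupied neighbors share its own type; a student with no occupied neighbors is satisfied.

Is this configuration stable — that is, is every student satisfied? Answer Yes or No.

(0,0)N 2/2 satisfied
(0,1)N 2/3 satisfied
(0,2)S 2/3 satisfied
(0,3)S 3/3 satisfied
(0,4)S 2/2 satisfied
(1,0)N 2/2 satisfied
(1,1)N 2/4 satisfied
(1,2)S 3/4 satisfied
(1,3)S 3/3 satisfied
(1,4)S 2/2 satisfied
(2,1)S 2/3 satisfied
(2,2)S 3/3 satisfied
(3,1)S 3/3 satisfied
(3,2)S 4/4 satisfied
(3,3)S 3/3 satisfied
(3,4)S 2/2 satisfied
(4,0)S 1/1 satisfied
(4,1)S 4/4 satisfied
(4,2)S 4/4 satisfied
(4,3)S 4/4 satisfied
(4,4)S 2/2 satisfied
(5,1)S 3/3 satisfied
(5,2)S 4/4 satisfied
(5,3)S 3/3 satisfied
(6,0)S 1/1 satisfied
(6,1)S 3/3 satisfied
(6,2)S 3/3 satisfied
(6,3)S 3/3 satisfied
(6,4)S 1/1 satisfied
All meet the threshold, so the configuration is stable.

Yes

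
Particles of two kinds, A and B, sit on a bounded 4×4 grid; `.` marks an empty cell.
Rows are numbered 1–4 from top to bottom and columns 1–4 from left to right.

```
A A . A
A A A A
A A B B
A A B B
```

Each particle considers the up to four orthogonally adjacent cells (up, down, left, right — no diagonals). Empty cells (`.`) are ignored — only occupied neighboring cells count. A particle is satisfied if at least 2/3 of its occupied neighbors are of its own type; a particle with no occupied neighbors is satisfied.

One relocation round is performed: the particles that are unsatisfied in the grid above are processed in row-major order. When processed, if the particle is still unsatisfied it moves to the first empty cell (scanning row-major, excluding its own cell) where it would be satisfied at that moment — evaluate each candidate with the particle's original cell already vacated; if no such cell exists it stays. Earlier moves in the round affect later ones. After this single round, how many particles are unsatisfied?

Initially unsatisfied (in order): (3,3).
  (3,3): no empty cell satisfies it; stays.
Resulting grid:
A A . A
A A A A
A A B B
A A B B
Unsatisfied now: (3,3).

1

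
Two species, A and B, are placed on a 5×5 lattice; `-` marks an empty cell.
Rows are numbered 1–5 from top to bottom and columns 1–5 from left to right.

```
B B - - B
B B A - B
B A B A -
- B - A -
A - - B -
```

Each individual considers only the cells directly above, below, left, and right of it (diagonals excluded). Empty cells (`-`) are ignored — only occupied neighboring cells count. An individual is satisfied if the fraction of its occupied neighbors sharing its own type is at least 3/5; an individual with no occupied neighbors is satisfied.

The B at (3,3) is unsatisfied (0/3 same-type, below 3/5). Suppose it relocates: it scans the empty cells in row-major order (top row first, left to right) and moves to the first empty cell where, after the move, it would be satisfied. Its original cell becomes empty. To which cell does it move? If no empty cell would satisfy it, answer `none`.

Vacating (3,3). Empty cells in order:
  (1,3): 1/2 same-type → still unsatisfied.
  (1,4): 1/1 same-type → satisfied — stop here.

(1,4)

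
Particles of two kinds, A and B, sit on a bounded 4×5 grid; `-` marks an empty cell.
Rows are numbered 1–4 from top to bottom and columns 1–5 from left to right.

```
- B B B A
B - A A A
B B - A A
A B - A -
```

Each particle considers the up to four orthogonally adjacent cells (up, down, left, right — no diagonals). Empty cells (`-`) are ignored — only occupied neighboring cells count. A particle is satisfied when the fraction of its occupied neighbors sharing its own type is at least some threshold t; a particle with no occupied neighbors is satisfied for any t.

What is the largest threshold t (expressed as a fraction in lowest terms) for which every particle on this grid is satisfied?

0/1

(1,2)B 1/1
(1,3)B 2/3
(1,4)B 1/3
(1,5)A 1/2
(2,1)B 1/1
(2,3)A 1/2
(2,4)A 3/4
(2,5)A 3/3
(3,1)B 2/3
(3,2)B 2/2
(3,4)A 3/3
(3,5)A 2/2
(4,1)A 0/2
(4,2)B 1/2
(4,4)A 1/1
The smallest same-type fraction is 0/2 at (4,1), which reduces to 0/1. Any threshold above that leaves this particle unsatisfied.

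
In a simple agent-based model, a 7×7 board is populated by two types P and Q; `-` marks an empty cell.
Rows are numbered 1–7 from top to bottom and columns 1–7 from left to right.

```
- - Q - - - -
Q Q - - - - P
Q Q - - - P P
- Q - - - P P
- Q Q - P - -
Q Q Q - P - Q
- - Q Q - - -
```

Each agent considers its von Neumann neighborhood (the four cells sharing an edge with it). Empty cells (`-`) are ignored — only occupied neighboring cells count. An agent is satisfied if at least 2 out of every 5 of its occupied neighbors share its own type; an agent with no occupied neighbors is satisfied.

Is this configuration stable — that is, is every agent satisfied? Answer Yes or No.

(1,3)Q 0/0 ✓
(2,1)Q 2/2 ✓
(2,2)Q 2/2 ✓
(2,7)P 1/1 ✓
(3,1)Q 2/2 ✓
(3,2)Q 3/3 ✓
(3,6)P 2/2 ✓
(3,7)P 3/3 ✓
(4,2)Q 2/2 ✓
(4,6)P 2/2 ✓
(4,7)P 2/2 ✓
(5,2)Q 3/3 ✓
(5,3)Q 2/2 ✓
(5,5)P 1/1 ✓
(6,1)Q 1/1 ✓
(6,2)Q 3/3 ✓
(6,3)Q 3/3 ✓
(6,5)P 1/1 ✓
(6,7)Q 0/0 ✓
(7,3)Q 2/2 ✓
(7,4)Q 1/1 ✓
All meet the threshold, so the configuration is stable.

Yes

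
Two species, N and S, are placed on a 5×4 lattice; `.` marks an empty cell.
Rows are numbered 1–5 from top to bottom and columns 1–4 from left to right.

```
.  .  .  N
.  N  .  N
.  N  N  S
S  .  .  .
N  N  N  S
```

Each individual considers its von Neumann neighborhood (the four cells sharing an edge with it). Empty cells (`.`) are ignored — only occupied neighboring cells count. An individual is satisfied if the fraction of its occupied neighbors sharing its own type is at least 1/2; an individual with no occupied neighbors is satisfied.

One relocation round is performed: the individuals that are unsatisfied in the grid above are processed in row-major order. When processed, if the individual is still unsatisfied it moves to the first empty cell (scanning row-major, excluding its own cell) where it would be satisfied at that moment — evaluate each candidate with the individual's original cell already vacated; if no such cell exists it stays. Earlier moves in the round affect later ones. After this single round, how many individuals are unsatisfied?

Initially unsatisfied (in order): (3,4), (4,1), (5,4).
  (3,4) → (1,1).
  (4,1) → (1,2).
  (5,4) → (1,3).
Resulting grid:
S S S N
. N . N
. N N .
. . . .
N N N .
All satisfied now.

0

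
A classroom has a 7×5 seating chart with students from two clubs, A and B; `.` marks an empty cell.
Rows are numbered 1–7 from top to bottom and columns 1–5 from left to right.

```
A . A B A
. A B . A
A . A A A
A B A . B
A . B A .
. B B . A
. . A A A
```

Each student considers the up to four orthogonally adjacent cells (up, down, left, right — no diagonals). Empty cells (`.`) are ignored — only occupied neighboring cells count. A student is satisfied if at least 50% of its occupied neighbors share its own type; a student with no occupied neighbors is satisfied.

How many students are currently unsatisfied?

(1,1)A 0/0 ✓
(1,3)A 0/2 ✗
(1,4)B 0/2 ✗
(1,5)A 1/2 ✓
(2,2)A 0/1 ✗
(2,3)B 0/3 ✗
(2,5)A 2/2 ✓
(3,1)A 1/1 ✓
(3,3)A 2/3 ✓
(3,4)A 2/2 ✓
(3,5)A 2/3 ✓
(4,1)A 2/3 ✓
(4,2)B 0/2 ✗
(4,3)A 1/3 ✗
(4,5)B 0/1 ✗
(5,1)A 1/1 ✓
(5,3)B 1/3 ✗
(5,4)A 0/1 ✗
(6,2)B 1/1 ✓
(6,3)B 2/3 ✓
(6,5)A 1/1 ✓
(7,3)A 1/2 ✓
(7,4)A 2/2 ✓
(7,5)A 2/2 ✓
Unsatisfied: (1,3), (1,4), (2,2), (2,3), (4,2), (4,3), (4,5), (5,3), (5,4) — 9 in total.

9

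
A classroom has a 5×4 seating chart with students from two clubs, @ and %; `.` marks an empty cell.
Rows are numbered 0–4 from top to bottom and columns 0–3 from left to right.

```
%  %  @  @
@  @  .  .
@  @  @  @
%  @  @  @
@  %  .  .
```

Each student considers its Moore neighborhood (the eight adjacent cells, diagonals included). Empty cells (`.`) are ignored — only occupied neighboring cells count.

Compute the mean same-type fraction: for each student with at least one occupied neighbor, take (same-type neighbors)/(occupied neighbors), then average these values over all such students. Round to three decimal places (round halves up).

(0,0)% 1/3
(0,1)% 1/4
(0,2)@ 2/3
(0,3)@ 1/1
(1,0)@ 3/5
(1,1)@ 5/7
(2,0)@ 4/5
(2,1)@ 6/7
(2,2)@ 6/6
(2,3)@ 3/3
(3,0)% 1/5
(3,1)@ 5/7
(3,2)@ 5/6
(3,3)@ 3/3
(4,0)@ 1/3
(4,1)% 1/4
Sum over 16 students: 1/3 + 1/4 + 2/3 + 1/1 + 3/5 + 5/7 + 4/5 + 6/7 + 6/6 + 3/3 + 1/5 + 5/7 + 5/6 + 3/3 + 1/3 + 1/4 = 1108/105; mean = 1108/105 ÷ 16 = 277/420 = 0.659523… → 0.660.

0.660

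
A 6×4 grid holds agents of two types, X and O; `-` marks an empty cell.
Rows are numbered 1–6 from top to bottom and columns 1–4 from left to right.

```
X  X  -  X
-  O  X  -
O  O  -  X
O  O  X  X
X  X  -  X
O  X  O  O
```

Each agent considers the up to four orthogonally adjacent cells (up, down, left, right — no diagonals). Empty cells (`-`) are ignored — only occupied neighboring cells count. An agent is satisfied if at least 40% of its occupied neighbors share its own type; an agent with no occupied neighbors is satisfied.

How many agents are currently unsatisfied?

5

Row 1: (1,1)X 1/1 ok · (1,2)X 1/2 ok · (1,4)X 0/0 ok
Row 2: (2,2)O 1/3 unhappy · (2,3)X 0/1 unhappy
Row 3: (3,1)O 2/2 ok · (3,2)O 3/3 ok · (3,4)X 1/1 ok
Row 4: (4,1)O 2/3 ok · (4,2)O 2/4 ok · (4,3)X 1/2 ok · (4,4)X 3/3 ok
Row 5: (5,1)X 1/3 unhappy · (5,2)X 2/3 ok · (5,4)X 1/2 ok
Row 6: (6,1)O 0/2 unhappy · (6,2)X 1/3 unhappy · (6,3)O 1/2 ok · (6,4)O 1/2 ok
Unsatisfied: (2,2), (2,3), (5,1), (6,1), (6,2) — 5 in total.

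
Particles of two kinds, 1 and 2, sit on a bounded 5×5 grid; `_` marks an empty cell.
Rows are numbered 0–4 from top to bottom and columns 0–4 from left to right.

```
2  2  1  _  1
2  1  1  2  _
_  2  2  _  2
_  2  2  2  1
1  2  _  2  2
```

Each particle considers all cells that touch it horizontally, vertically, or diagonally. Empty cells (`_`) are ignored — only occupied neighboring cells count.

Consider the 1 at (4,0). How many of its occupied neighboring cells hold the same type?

Occupied neighbors of (4,0): (3,1)=2, (4,1)=2.
Same type (1): 0 of 2.

0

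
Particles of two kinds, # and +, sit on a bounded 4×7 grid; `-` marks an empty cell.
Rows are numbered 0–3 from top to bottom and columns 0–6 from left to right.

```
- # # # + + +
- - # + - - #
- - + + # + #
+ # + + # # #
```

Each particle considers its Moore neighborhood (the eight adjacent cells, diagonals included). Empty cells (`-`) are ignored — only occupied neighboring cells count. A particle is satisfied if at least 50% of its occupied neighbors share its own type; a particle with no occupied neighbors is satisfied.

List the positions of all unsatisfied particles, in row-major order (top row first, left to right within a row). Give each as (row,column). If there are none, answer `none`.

(1,3), (1,6), (2,4), (2,5), (3,0), (3,1), (3,4)

Row 0: (0,1)# 2/2 ok · (0,2)# 3/4 ok · (0,3)# 2/4 ok · (0,4)+ 2/3 ok · (0,5)+ 2/3 ok · (0,6)+ 1/2 ok
Row 1: (1,2)# 3/6 ok · (1,3)+ 3/7 unhappy · (1,6)# 1/4 unhappy
Row 2: (2,2)+ 4/6 ok · (2,3)+ 4/7 ok · (2,4)# 2/6 unhappy · (2,5)+ 0/6 unhappy · (2,6)# 3/4 ok
Row 3: (3,0)+ 0/1 unhappy · (3,1)# 0/3 unhappy · (3,2)+ 3/4 ok · (3,3)+ 3/5 ok · (3,4)# 2/5 unhappy · (3,5)# 4/5 ok · (3,6)# 2/3 ok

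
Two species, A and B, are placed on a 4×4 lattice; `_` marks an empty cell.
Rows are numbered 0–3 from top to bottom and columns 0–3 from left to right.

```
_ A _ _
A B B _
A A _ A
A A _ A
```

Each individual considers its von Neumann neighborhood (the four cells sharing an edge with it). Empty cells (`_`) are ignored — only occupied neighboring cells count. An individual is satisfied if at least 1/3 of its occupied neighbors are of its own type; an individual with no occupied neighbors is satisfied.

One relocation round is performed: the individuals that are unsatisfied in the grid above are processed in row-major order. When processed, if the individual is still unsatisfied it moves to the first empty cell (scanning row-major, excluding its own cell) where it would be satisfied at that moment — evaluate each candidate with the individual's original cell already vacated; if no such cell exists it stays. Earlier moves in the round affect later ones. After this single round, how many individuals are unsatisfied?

Initially unsatisfied (in order): (0,1), (1,1).
  (0,1) → (0,0).
  (1,1): now satisfied by earlier moves; stays.
Resulting grid:
A _ _ _
A B B _
A A _ A
A A _ A
All satisfied now.

0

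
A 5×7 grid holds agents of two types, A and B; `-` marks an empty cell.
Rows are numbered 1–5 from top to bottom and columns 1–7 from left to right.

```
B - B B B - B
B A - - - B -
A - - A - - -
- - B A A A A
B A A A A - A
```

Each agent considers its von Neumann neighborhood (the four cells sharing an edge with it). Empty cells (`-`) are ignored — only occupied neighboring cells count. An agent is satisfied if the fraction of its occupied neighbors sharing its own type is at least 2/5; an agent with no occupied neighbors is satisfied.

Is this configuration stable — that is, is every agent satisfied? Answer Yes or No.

No

Row 1: (1,1)B 1/1 satisfied · (1,3)B 1/1 satisfied · (1,4)B 2/2 satisfied · (1,5)B 1/1 satisfied · (1,7)B 0/0 satisfied
Row 2: (2,1)B 1/3 not · (2,2)A 0/1 not · (2,6)B 0/0 satisfied
Row 3: (3,1)A 0/1 not · (3,4)A 1/1 satisfied
Row 4: (4,3)B 0/2 not · (4,4)A 3/4 satisfied · (4,5)A 3/3 satisfied · (4,6)A 2/2 satisfied · (4,7)A 2/2 satisfied
Row 5: (5,1)B 0/1 not · (5,2)A 1/2 satisfied · (5,3)A 2/3 satisfied · (5,4)A 3/3 satisfied · (5,5)A 2/2 satisfied · (5,7)A 1/1 satisfied
For instance (2,1) has only 1/3 same-type neighbors, below 2/5.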